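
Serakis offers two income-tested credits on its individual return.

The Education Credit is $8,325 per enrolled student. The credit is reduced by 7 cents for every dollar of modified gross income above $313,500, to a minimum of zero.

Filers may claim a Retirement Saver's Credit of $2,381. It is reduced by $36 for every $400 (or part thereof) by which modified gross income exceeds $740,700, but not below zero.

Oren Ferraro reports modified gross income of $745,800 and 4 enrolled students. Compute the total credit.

Education Credit: base = 4 × $8,325 = $33,300. 7% of the $432,300 excess over $313,500 is $30,261; credit = $33,300 − $30,261 = $3,039.
Retirement Saver's Credit: income exceeds $740,700 by $5,100, which is 13 full-or-partial $400 increments; reduction = 13 × $36 = $468, leaving $1,913.
Total: $3,039 + $1,913 = $4,952.

$4,952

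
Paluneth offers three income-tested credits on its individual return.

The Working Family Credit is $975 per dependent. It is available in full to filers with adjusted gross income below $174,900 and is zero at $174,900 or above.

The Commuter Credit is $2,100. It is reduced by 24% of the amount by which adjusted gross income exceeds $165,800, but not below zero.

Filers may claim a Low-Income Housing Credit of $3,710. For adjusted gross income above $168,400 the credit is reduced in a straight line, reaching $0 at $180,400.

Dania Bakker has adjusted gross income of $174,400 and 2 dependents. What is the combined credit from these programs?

Working Family Credit: base = 2 × $975 = $1,950. $174,400 is below the $174,900 cutoff, so the full $1,950 applies.
Commuter Credit: 24% of the $8,600 excess over $165,800 is $2,064; credit = $2,100 − $2,064 = $36.
Low-Income Housing Credit: $174,400 is $6,000 into a $12,000 phase-out range, leaving 6,000/12,000 of the credit: $3,710 × 6,000/12,000 = $1,855.
Total: $1,950 + $36 + $1,855 = $3,841.

$3,841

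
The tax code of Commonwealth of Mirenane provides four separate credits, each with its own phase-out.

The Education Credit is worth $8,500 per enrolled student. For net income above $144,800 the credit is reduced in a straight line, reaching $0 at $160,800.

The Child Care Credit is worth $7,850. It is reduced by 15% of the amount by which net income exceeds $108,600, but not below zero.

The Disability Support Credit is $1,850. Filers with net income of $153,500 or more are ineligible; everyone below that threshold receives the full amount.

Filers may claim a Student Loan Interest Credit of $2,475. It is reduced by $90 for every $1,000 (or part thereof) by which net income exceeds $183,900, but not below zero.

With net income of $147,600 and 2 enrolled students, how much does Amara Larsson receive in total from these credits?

$20,350

Education Credit: base = 2 × $8,500 = $17,000. $147,600 is $2,800 into a $16,000 phase-out range, leaving 13,200/16,000 of the credit: $17,000 × 13,200/16,000 = $14,025.
Child Care Credit: 15% of the $39,000 excess over $108,600 is $5,850; credit = $7,850 − $5,850 = $2,000.
Disability Support Credit: $147,600 is below the $153,500 cutoff, so the full $1,850 applies.
Student Loan Interest Credit: $147,600 is at or below the $183,900 threshold, so the full $2,475 applies.
Total: $14,025 + $2,000 + $1,850 + $2,475 = $20,350.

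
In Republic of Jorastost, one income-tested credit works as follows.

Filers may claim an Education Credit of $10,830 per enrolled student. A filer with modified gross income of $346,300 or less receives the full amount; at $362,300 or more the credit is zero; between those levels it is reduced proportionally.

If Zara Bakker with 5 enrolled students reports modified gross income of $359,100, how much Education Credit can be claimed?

Education Credit: base = 5 × $10,830 = $54,150. $359,100 is $12,800 into a $16,000 phase-out range, leaving 3,200/16,000 of the credit: $54,150 × 3,200/16,000 = $10,830.

$10,830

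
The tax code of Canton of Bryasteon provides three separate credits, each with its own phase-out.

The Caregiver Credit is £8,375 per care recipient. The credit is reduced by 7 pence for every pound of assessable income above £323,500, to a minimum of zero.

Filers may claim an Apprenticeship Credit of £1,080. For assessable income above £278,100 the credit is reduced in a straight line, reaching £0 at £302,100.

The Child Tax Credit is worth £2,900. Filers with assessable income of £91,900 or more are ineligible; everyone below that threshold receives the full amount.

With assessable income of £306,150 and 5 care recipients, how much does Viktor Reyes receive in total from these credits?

Caregiver Credit: base = 5 × £8,375 = £41,875. £306,150 is at or below the £323,500 threshold, so the full £41,875 applies.
Apprenticeship Credit: £306,150 is at or above £302,100, so the credit is £0.
Child Tax Credit: £306,150 meets or exceeds the £91,900 cutoff, so the credit is £0.
Total: £41,875 + £0 + £0 = £41,875.

£41,875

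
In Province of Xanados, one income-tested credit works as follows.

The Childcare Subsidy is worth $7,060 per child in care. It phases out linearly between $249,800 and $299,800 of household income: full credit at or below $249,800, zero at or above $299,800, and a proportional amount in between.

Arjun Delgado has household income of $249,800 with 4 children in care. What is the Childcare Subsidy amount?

Childcare Subsidy: base = 4 × $7,060 = $28,240. $249,800 is at or below the $249,800 threshold, so the full $28,240 applies.

$28,240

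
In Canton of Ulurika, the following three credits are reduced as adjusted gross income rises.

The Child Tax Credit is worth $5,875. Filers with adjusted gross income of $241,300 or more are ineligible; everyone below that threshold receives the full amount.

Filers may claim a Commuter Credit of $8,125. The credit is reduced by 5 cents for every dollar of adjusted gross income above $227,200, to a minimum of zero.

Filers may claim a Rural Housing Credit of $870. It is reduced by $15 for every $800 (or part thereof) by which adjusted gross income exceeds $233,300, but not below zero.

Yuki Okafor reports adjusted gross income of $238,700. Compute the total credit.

Child Tax Credit: $238,700 is below the $241,300 cutoff, so the full $5,875 applies.
Commuter Credit: 5% of the $11,500 excess over $227,200 is $575; credit = $8,125 − $575 = $7,550.
Rural Housing Credit: income exceeds $233,300 by $5,400, which is 7 full-or-partial $800 increments; reduction = 7 × $15 = $105, leaving $765.
Total: $5,875 + $7,550 + $765 = $14,190.

$14,190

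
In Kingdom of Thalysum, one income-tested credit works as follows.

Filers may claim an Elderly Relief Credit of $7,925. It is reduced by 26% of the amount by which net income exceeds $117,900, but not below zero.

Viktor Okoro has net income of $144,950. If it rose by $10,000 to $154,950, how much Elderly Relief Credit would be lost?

$892

At $144,950 — 26% of the $27,050 excess over $117,900 is $7,033; credit = $7,925 − $7,033 = $892.
At $154,950 — 26% of the $37,050 excess over $117,900 is $9,633 ≥ base, so the credit is $0.
Lost: $892 − $0 = $892.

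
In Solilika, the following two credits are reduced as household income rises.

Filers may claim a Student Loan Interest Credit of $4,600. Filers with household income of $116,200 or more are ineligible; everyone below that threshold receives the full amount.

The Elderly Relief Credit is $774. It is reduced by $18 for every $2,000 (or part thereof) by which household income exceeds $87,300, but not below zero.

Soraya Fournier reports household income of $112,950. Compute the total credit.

Student Loan Interest Credit: $112,950 is below the $116,200 cutoff, so the full $4,600 applies.
Elderly Relief Credit: income exceeds $87,300 by $25,650, which is 13 full-or-partial $2,000 increments; reduction = 13 × $18 = $234, leaving $540.
Total: $4,600 + $540 = $5,140.

$5,140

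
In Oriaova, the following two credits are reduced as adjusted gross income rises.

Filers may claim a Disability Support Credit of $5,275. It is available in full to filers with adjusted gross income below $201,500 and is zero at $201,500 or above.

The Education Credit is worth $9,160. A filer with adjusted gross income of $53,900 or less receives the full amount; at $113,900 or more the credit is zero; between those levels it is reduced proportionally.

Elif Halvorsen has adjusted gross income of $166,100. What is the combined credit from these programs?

Disability Support Credit: $166,100 is below the $201,500 cutoff, so the full $5,275 applies.
Education Credit: $166,100 is at or above $113,900, so the credit is $0.
Total: $5,275 + $0 = $5,275.

$5,275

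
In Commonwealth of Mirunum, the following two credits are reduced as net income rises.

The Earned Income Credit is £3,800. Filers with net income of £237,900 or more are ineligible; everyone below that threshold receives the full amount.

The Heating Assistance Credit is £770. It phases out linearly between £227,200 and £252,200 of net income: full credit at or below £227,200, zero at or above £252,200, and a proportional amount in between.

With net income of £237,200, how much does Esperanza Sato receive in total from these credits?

Earned Income Credit: £237,200 is below the £237,900 cutoff, so the full £3,800 applies.
Heating Assistance Credit: £237,200 is £10,000 into a £25,000 phase-out range, leaving 15,000/25,000 of the credit: £770 × 15,000/25,000 = £462.
Total: £3,800 + £462 = £4,262.

£4,262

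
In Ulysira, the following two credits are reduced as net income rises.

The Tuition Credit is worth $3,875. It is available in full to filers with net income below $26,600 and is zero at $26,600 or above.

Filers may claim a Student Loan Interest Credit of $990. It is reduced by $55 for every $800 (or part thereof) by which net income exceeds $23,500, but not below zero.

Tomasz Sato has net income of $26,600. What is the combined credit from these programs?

$770

Tuition Credit: $26,600 meets or exceeds the $26,600 cutoff, so the credit is $0.
Student Loan Interest Credit: income exceeds $23,500 by $3,100, which is 4 full-or-partial $800 increments; reduction = 4 × $55 = $220, leaving $770.
Total: $0 + $770 = $770.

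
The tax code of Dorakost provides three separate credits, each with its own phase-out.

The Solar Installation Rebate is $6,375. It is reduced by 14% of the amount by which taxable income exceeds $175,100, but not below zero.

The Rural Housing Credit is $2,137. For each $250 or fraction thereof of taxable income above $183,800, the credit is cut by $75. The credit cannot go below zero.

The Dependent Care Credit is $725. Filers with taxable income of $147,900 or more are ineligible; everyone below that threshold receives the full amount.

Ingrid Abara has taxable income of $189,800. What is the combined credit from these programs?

Solar Installation Rebate: 14% of the $14,700 excess over $175,100 is $2,058; credit = $6,375 − $2,058 = $4,317.
Rural Housing Credit: income exceeds $183,800 by $6,000, which is 24 full-or-partial $250 increments; reduction = 24 × $75 = $1,800, leaving $337.
Dependent Care Credit: $189,800 meets or exceeds the $147,900 cutoff, so the credit is $0.
Total: $4,317 + $337 + $0 = $4,654.

$4,654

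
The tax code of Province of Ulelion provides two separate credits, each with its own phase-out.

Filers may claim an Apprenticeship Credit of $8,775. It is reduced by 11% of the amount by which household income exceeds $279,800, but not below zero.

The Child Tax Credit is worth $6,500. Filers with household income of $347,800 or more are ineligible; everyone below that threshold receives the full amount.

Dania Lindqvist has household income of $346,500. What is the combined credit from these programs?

$7,938

Apprenticeship Credit: 11% of the $66,700 excess over $279,800 is $7,337; credit = $8,775 − $7,337 = $1,438.
Child Tax Credit: $346,500 is below the $347,800 cutoff, so the full $6,500 applies.
Total: $1,438 + $6,500 = $7,938.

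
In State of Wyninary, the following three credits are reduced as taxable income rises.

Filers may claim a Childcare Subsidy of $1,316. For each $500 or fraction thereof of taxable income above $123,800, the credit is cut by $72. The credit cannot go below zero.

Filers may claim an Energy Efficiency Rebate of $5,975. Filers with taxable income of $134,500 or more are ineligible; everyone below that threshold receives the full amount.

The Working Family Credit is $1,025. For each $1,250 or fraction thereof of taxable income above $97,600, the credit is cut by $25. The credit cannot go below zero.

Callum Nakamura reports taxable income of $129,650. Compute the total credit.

Childcare Subsidy: income exceeds $123,800 by $5,850, which is 12 full-or-partial $500 increments; reduction = 12 × $72 = $864, leaving $452.
Energy Efficiency Rebate: $129,650 is below the $134,500 cutoff, so the full $5,975 applies.
Working Family Credit: income exceeds $97,600 by $32,050, which is 26 full-or-partial $1,250 increments; reduction = 26 × $25 = $650, leaving $375.
Total: $452 + $5,975 + $375 = $6,802.

$6,802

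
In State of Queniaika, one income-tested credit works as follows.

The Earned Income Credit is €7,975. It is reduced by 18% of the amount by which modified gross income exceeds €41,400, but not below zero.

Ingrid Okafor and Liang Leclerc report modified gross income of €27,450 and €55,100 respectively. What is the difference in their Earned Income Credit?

€2,466

Ingrid (€27,450): Earned Income Credit: €27,450 is at or below the €41,400 threshold, so the full €7,975 applies.
Liang (€55,100): Earned Income Credit: 18% of the €13,700 excess over €41,400 is €2,466; credit = €7,975 − €2,466 = €5,509.
Difference: |€7,975 − €5,509| = €2,466.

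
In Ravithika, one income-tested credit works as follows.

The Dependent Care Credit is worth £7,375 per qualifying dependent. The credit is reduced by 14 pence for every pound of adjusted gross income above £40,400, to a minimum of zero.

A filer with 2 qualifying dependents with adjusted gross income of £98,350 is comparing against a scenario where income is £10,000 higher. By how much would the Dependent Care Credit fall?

£1,400

At £98,350 — base = 2 × £7,375 = £14,750. 14% of the £57,950 excess over £40,400 is £8,113; credit = £14,750 − £8,113 = £6,637.
At £108,350 — base = 2 × £7,375 = £14,750. 14% of the £67,950 excess over £40,400 is £9,513; credit = £14,750 − £9,513 = £5,237.
Lost: £6,637 − £5,237 = £1,400.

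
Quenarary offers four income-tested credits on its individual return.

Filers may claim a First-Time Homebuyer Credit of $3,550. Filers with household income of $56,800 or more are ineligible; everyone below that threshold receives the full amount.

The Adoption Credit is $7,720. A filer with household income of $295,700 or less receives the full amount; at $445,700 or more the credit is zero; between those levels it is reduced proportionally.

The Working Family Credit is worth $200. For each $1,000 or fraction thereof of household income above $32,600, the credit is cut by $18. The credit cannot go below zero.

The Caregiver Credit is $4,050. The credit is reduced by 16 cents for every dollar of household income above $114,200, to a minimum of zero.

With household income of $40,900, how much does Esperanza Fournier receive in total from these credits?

First-Time Homebuyer Credit: $40,900 is below the $56,800 cutoff, so the full $3,550 applies.
Adoption Credit: $40,900 is at or below the $295,700 threshold, so the full $7,720 applies.
Working Family Credit: income exceeds $32,600 by $8,300, which is 9 full-or-partial $1,000 increments; reduction = 9 × $18 = $162, leaving $38.
Caregiver Credit: $40,900 is at or below the $114,200 threshold, so the full $4,050 applies.
Total: $3,550 + $7,720 + $38 + $4,050 = $15,358.

$15,358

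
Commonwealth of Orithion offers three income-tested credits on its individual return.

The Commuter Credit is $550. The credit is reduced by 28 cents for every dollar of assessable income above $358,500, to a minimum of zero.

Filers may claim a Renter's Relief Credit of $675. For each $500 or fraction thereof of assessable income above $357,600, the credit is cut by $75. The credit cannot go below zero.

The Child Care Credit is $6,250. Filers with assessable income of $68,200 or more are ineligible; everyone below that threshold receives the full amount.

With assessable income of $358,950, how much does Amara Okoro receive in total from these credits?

$874

Commuter Credit: 28% of the $450 excess over $358,500 is $126; credit = $550 − $126 = $424.
Renter's Relief Credit: income exceeds $357,600 by $1,350, which is 3 full-or-partial $500 increments; reduction = 3 × $75 = $225, leaving $450.
Child Care Credit: $358,950 meets or exceeds the $68,200 cutoff, so the credit is $0.
Total: $424 + $450 + $0 = $874.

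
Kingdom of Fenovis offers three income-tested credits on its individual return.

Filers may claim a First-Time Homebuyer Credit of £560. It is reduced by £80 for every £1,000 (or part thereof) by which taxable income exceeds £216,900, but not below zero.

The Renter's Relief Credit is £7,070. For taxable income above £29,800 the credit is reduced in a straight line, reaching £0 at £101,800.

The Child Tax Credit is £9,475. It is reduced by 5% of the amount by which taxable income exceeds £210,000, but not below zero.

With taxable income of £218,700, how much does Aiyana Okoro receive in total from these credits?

First-Time Homebuyer Credit: income exceeds £216,900 by £1,800, which is 2 full-or-partial £1,000 increments; reduction = 2 × £80 = £160, leaving £400.
Renter's Relief Credit: £218,700 is at or above £101,800, so the credit is £0.
Child Tax Credit: 5% of the £8,700 excess over £210,000 is £435; credit = £9,475 − £435 = £9,040.
Total: £400 + £0 + £9,040 = £9,440.

£9,440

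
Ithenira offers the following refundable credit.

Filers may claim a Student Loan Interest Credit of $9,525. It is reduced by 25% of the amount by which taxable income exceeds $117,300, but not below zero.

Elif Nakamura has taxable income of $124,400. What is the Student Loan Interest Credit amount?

Student Loan Interest Credit: 25% of the $7,100 excess over $117,300 is $1,775; credit = $9,525 − $1,775 = $7,750.

$7,750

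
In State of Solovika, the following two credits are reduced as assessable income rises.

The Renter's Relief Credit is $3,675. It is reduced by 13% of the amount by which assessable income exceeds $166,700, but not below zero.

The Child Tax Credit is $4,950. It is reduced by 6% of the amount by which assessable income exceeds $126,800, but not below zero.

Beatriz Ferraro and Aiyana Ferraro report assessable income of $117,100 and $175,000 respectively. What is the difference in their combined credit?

Beatriz ($117,100): Renter's Relief Credit: $117,100 is at or below the $166,700 threshold, so the full $3,675 applies. Child Tax Credit: $117,100 is at or below the $126,800 threshold, so the full $4,950 applies. total $3,675 + $4,950 = $8,625
Aiyana ($175,000): Renter's Relief Credit: 13% of the $8,300 excess over $166,700 is $1,079; credit = $3,675 − $1,079 = $2,596. Child Tax Credit: 6% of the $48,200 excess over $126,800 is $2,892; credit = $4,950 − $2,892 = $2,058. total $2,596 + $2,058 = $4,654
Difference: |$8,625 − $4,654| = $3,971.

$3,971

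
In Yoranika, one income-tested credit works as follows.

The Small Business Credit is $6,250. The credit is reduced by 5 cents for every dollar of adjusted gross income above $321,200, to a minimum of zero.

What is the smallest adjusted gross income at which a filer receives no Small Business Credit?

$446,200

The credit falls by 5% of each dollar above $321,200, so it reaches zero when the excess is $6,250 / 5% = $125,000: income = $321,200 + $125,000 = $446,200.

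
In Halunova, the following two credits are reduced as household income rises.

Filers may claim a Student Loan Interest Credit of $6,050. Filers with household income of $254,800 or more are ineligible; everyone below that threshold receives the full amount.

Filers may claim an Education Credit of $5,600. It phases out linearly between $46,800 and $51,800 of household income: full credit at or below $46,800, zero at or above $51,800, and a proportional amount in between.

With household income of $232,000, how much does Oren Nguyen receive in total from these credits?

$6,050

Student Loan Interest Credit: $232,000 is below the $254,800 cutoff, so the full $6,050 applies.
Education Credit: $232,000 is at or above $51,800, so the credit is $0.
Total: $6,050 + $0 = $6,050.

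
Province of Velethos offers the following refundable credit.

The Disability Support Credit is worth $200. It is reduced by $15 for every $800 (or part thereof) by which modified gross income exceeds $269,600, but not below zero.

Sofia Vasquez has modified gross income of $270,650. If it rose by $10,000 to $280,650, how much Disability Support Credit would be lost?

$170

At $270,650 — income exceeds $269,600 by $1,050, which is 2 full-or-partial $800 increments; reduction = 2 × $15 = $30, leaving $170.
At $280,650 — income exceeds $269,600 by $11,050 → 14 increments × $15 = $210 ≥ base, so the credit is $0.
Lost: $170 − $0 = $170.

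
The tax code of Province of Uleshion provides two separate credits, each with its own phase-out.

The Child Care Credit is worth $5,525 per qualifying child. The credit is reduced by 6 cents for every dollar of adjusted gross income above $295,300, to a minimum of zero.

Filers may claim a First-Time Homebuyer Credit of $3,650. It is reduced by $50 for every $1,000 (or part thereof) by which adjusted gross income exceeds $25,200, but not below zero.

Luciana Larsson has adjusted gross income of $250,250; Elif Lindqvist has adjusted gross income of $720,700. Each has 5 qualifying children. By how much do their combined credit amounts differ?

$25,524

Luciana ($250,250): Child Care Credit: base = 5 × $5,525 = $27,625. $250,250 is at or below the $295,300 threshold, so the full $27,625 applies. First-Time Homebuyer Credit: income exceeds $25,200 by $225,050 → 226 increments × $50 = $11,300 ≥ base, so the credit is $0. total $27,625 + $0 = $27,625
Elif ($720,700): Child Care Credit: base = 5 × $5,525 = $27,625. 6% of the $425,400 excess over $295,300 is $25,524; credit = $27,625 − $25,524 = $2,101. First-Time Homebuyer Credit: income exceeds $25,200 by $695,500 → 696 increments × $50 = $34,800 ≥ base, so the credit is $0. total $2,101 + $0 = $2,101
Difference: |$27,625 − $2,101| = $25,524.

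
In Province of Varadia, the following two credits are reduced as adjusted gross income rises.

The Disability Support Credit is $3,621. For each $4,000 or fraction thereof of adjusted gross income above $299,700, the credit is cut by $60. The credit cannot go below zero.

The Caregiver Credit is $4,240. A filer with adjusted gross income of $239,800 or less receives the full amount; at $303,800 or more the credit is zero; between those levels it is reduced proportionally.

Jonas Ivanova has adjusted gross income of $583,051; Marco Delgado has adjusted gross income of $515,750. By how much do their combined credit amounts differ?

Jonas ($583,051): Disability Support Credit: income exceeds $299,700 by $283,351 → 71 increments × $60 = $4,260 ≥ base, so the credit is $0. Caregiver Credit: $583,051 is at or above $303,800, so the credit is $0. total $0 + $0 = $0
Marco ($515,750): Disability Support Credit: income exceeds $299,700 by $216,050, which is 55 full-or-partial $4,000 increments; reduction = 55 × $60 = $3,300, leaving $321. Caregiver Credit: $515,750 is at or above $303,800, so the credit is $0. total $321 + $0 = $321
Difference: |$0 − $321| = $321.

$321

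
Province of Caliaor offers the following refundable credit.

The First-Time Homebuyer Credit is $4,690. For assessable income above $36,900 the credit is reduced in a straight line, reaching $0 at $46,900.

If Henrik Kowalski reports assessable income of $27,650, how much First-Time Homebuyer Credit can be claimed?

$4,690

First-Time Homebuyer Credit: $27,650 is at or below the $36,900 threshold, so the full $4,690 applies.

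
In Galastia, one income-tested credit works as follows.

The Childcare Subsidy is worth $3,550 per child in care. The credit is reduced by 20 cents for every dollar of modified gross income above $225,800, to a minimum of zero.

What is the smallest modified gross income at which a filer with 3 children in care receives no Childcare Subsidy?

Full credit = 3 × $3,550 = $10,650.
The credit falls by 20% of each dollar above $225,800, so it reaches zero when the excess is $10,650 / 20% = $53,250: income = $225,800 + $53,250 = $279,050.

$279,050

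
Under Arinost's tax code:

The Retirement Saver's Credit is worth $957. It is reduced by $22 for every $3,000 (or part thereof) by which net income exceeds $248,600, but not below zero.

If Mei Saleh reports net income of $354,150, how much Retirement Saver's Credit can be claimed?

Retirement Saver's Credit: income exceeds $248,600 by $105,550, which is 36 full-or-partial $3,000 increments; reduction = 36 × $22 = $792, leaving $165.

$165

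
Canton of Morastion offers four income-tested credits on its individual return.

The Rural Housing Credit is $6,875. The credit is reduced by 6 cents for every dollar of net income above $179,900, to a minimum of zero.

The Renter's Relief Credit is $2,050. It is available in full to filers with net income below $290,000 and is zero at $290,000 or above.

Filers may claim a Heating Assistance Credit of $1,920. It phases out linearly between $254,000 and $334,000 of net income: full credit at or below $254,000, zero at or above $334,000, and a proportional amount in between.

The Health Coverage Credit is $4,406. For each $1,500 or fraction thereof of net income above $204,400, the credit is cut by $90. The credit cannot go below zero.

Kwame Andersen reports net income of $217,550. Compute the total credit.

Rural Housing Credit: 6% of the $37,650 excess over $179,900 is $2,259; credit = $6,875 − $2,259 = $4,616.
Renter's Relief Credit: $217,550 is below the $290,000 cutoff, so the full $2,050 applies.
Heating Assistance Credit: $217,550 is at or below the $254,000 threshold, so the full $1,920 applies.
Health Coverage Credit: income exceeds $204,400 by $13,150, which is 9 full-or-partial $1,500 increments; reduction = 9 × $90 = $810, leaving $3,596.
Total: $4,616 + $2,050 + $1,920 + $3,596 = $12,182.

$12,182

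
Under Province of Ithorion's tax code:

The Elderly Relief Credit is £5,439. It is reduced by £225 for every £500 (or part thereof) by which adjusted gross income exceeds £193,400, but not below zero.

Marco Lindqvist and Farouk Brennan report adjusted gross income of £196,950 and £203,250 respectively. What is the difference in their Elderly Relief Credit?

Marco (£196,950): Elderly Relief Credit: income exceeds £193,400 by £3,550, which is 8 full-or-partial £500 increments; reduction = 8 × £225 = £1,800, leaving £3,639.
Farouk (£203,250): Elderly Relief Credit: income exceeds £193,400 by £9,850, which is 20 full-or-partial £500 increments; reduction = 20 × £225 = £4,500, leaving £939.
Difference: |£3,639 − £939| = £2,700.

£2,700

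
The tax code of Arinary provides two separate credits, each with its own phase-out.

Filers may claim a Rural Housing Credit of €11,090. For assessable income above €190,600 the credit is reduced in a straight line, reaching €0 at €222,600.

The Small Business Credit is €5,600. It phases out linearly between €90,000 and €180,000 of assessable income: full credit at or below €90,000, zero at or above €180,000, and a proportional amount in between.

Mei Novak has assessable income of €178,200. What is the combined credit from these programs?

€11,202

Rural Housing Credit: €178,200 is at or below the €190,600 threshold, so the full €11,090 applies.
Small Business Credit: €178,200 is €88,200 into a €90,000 phase-out range, leaving 1,800/90,000 of the credit: €5,600 × 1,800/90,000 = €112.
Total: €11,090 + €112 = €11,202.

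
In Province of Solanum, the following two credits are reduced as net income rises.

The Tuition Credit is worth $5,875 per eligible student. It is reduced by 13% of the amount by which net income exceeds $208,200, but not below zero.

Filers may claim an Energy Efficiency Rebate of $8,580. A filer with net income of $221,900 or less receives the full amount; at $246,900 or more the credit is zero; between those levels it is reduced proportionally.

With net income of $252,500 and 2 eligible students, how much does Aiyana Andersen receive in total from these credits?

$5,991

Tuition Credit: base = 2 × $5,875 = $11,750. 13% of the $44,300 excess over $208,200 is $5,759; credit = $11,750 − $5,759 = $5,991.
Energy Efficiency Rebate: $252,500 is at or above $246,900, so the credit is $0.
Total: $5,991 + $0 = $5,991.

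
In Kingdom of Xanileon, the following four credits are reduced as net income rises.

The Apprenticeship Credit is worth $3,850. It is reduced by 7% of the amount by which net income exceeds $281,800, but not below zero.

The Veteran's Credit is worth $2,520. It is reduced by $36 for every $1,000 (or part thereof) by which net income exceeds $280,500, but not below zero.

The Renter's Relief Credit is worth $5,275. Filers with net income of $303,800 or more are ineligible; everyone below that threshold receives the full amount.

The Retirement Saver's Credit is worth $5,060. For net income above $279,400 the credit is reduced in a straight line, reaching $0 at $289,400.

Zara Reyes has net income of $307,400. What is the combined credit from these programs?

Apprenticeship Credit: 7% of the $25,600 excess over $281,800 is $1,792; credit = $3,850 − $1,792 = $2,058.
Veteran's Credit: income exceeds $280,500 by $26,900, which is 27 full-or-partial $1,000 increments; reduction = 27 × $36 = $972, leaving $1,548.
Renter's Relief Credit: $307,400 meets or exceeds the $303,800 cutoff, so the credit is $0.
Retirement Saver's Credit: $307,400 is at or above $289,400, so the credit is $0.
Total: $2,058 + $1,548 + $0 + $0 = $3,606.

$3,606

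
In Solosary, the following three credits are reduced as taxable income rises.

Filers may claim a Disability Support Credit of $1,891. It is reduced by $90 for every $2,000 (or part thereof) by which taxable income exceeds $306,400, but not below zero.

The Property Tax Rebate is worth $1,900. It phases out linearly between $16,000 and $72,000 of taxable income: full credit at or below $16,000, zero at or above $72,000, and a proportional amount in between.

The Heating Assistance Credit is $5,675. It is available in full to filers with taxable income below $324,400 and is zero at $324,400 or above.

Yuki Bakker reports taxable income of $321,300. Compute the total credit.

Disability Support Credit: income exceeds $306,400 by $14,900, which is 8 full-or-partial $2,000 increments; reduction = 8 × $90 = $720, leaving $1,171.
Property Tax Rebate: $321,300 is at or above $72,000, so the credit is $0.
Heating Assistance Credit: $321,300 is below the $324,400 cutoff, so the full $5,675 applies.
Total: $1,171 + $0 + $5,675 = $6,846.

$6,846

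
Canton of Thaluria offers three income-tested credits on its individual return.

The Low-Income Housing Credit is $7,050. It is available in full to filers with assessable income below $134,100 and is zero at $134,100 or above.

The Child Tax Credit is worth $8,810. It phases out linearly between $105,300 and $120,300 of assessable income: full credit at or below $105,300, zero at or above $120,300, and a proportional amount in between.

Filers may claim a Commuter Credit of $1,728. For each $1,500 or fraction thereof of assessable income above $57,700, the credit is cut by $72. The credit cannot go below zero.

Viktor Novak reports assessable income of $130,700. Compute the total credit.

$7,050

Low-Income Housing Credit: $130,700 is below the $134,100 cutoff, so the full $7,050 applies.
Child Tax Credit: $130,700 is at or above $120,300, so the credit is $0.
Commuter Credit: income exceeds $57,700 by $73,000 → 49 increments × $72 = $3,528 ≥ base, so the credit is $0.
Total: $7,050 + $0 + $0 = $7,050.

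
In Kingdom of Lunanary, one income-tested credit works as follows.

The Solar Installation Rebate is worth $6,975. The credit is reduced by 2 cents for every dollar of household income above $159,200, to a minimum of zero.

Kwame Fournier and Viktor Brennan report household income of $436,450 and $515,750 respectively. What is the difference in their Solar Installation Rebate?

$1,430

Kwame ($436,450): Solar Installation Rebate: 2% of the $277,250 excess over $159,200 is $5,545; credit = $6,975 − $5,545 = $1,430.
Viktor ($515,750): Solar Installation Rebate: 2% of the $356,550 excess over $159,200 is $7,131 ≥ base, so the credit is $0.
Difference: |$1,430 − $0| = $1,430.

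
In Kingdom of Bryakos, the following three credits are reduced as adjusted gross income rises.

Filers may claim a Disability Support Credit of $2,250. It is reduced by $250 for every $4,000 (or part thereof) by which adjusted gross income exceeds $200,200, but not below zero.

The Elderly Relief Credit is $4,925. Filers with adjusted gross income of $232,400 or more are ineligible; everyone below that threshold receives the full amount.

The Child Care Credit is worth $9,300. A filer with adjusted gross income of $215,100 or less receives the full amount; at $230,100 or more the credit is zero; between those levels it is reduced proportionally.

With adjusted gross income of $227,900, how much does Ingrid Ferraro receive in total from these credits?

$6,789

Disability Support Credit: income exceeds $200,200 by $27,700, which is 7 full-or-partial $4,000 increments; reduction = 7 × $250 = $1,750, leaving $500.
Elderly Relief Credit: $227,900 is below the $232,400 cutoff, so the full $4,925 applies.
Child Care Credit: $227,900 is $12,800 into a $15,000 phase-out range, leaving 2,200/15,000 of the credit: $9,300 × 2,200/15,000 = $1,364.
Total: $500 + $4,925 + $1,364 = $6,789.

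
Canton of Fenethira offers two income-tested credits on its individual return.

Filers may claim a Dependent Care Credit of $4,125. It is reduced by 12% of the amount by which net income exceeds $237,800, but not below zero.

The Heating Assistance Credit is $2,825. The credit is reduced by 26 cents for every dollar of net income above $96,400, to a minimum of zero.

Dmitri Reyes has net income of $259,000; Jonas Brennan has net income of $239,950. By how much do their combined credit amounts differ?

Dmitri ($259,000): Dependent Care Credit: 12% of the $21,200 excess over $237,800 is $2,544; credit = $4,125 − $2,544 = $1,581. Heating Assistance Credit: 26% of the $162,600 excess over $96,400 is $42,276 ≥ base, so the credit is $0. total $1,581 + $0 = $1,581
Jonas ($239,950): Dependent Care Credit: 12% of the $2,150 excess over $237,800 is $258; credit = $4,125 − $258 = $3,867. Heating Assistance Credit: 26% of the $143,550 excess over $96,400 is $37,323 ≥ base, so the credit is $0. total $3,867 + $0 = $3,867
Difference: |$1,581 − $3,867| = $2,286.

$2,286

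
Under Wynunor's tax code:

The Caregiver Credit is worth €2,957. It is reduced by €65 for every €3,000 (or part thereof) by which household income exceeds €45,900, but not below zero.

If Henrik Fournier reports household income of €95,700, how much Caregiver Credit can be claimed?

Caregiver Credit: income exceeds €45,900 by €49,800, which is 17 full-or-partial €3,000 increments; reduction = 17 × €65 = €1,105, leaving €1,852.

€1,852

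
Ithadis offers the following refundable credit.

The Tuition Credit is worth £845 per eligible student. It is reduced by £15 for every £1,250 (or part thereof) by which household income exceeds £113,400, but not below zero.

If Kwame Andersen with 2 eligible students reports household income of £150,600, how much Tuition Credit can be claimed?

Tuition Credit: base = 2 × £845 = £1,690. income exceeds £113,400 by £37,200, which is 30 full-or-partial £1,250 increments; reduction = 30 × £15 = £450, leaving £1,240.

£1,240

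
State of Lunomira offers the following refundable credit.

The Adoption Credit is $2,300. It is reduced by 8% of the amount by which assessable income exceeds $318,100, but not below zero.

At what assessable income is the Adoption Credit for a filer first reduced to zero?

The credit falls by 8% of each dollar above $318,100, so it reaches zero when the excess is $2,300 / 8% = $28,750: income = $318,100 + $28,750 = $346,850.

$346,850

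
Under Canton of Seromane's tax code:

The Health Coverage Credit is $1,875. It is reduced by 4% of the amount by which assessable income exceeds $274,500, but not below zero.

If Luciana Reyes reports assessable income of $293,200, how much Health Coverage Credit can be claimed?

$1,127

Health Coverage Credit: 4% of the $18,700 excess over $274,500 is $748; credit = $1,875 − $748 = $1,127.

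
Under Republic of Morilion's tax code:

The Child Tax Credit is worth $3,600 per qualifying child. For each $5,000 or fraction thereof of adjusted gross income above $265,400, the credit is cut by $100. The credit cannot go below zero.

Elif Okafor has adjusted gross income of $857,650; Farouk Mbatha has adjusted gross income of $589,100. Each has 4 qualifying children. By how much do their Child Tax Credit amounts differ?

Elif ($857,650): Child Tax Credit: base = 4 × $3,600 = $14,400. income exceeds $265,400 by $592,250, which is 119 full-or-partial $5,000 increments; reduction = 119 × $100 = $11,900, leaving $2,500.
Farouk ($589,100): Child Tax Credit: base = 4 × $3,600 = $14,400. income exceeds $265,400 by $323,700, which is 65 full-or-partial $5,000 increments; reduction = 65 × $100 = $6,500, leaving $7,900.
Difference: |$2,500 − $7,900| = $5,400.

$5,400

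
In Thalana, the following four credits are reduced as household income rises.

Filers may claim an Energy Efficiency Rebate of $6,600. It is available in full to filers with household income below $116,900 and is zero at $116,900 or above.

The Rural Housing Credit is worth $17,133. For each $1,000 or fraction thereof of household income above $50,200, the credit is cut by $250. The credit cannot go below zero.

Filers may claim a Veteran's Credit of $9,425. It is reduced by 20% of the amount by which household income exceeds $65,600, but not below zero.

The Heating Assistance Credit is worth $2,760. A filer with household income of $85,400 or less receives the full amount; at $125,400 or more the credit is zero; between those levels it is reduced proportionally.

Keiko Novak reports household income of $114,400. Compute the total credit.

$8,242

Energy Efficiency Rebate: $114,400 is below the $116,900 cutoff, so the full $6,600 applies.
Rural Housing Credit: income exceeds $50,200 by $64,200, which is 65 full-or-partial $1,000 increments; reduction = 65 × $250 = $16,250, leaving $883.
Veteran's Credit: 20% of the $48,800 excess over $65,600 is $9,760 ≥ base, so the credit is $0.
Heating Assistance Credit: $114,400 is $29,000 into a $40,000 phase-out range, leaving 11,000/40,000 of the credit: $2,760 × 11,000/40,000 = $759.
Total: $6,600 + $883 + $0 + $759 = $8,242.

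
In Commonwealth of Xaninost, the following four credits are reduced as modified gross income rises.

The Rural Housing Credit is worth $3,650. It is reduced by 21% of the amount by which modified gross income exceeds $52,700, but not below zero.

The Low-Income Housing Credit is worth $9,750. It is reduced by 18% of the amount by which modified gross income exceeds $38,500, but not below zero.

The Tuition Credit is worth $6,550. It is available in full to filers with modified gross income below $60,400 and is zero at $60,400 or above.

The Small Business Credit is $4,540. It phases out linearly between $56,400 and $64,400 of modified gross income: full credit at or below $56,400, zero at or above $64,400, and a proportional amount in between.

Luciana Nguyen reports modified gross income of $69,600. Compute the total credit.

$4,253

Rural Housing Credit: 21% of the $16,900 excess over $52,700 is $3,549; credit = $3,650 − $3,549 = $101.
Low-Income Housing Credit: 18% of the $31,100 excess over $38,500 is $5,598; credit = $9,750 − $5,598 = $4,152.
Tuition Credit: $69,600 meets or exceeds the $60,400 cutoff, so the credit is $0.
Small Business Credit: $69,600 is at or above $64,400, so the credit is $0.
Total: $101 + $4,152 + $0 + $0 = $4,253.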